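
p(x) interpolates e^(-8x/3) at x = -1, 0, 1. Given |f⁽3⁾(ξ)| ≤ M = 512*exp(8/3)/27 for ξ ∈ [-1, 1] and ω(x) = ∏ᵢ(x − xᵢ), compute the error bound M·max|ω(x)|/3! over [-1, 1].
512*sqrt(3)*exp(8/3)/729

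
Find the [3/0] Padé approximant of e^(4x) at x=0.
32*x**3/3 + 8*x**2 + 4*x + 1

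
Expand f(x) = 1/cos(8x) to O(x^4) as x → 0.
1 + 32*x**2 + O(x**4)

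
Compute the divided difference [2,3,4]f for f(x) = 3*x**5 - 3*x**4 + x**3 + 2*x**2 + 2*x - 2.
701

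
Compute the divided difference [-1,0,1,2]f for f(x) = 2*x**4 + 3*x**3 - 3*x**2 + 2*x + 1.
7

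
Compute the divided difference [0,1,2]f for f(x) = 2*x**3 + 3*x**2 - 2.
9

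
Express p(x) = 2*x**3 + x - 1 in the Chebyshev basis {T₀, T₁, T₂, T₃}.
-T₀ + (5/2)T₁ + (1/2)T₃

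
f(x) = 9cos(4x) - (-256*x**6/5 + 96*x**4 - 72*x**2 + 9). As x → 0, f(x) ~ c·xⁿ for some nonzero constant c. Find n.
8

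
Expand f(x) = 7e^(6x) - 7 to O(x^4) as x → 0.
42*x + 126*x**2 + 252*x**3 + O(x**4)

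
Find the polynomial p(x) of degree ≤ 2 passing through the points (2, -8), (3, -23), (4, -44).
4 - 3*x**2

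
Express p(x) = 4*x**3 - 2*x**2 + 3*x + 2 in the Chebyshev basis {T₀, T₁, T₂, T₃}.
T₀ + (6)T₁ - T₂ + T₃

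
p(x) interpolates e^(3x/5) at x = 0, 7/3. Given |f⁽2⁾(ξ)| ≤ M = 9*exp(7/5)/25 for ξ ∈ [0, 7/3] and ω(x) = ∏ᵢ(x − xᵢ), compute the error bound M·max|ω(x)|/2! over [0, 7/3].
49*exp(7/5)/200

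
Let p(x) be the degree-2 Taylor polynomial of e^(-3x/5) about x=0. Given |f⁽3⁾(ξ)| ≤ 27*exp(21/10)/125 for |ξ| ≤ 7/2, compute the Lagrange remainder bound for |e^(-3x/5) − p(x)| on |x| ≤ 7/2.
3087*exp(21/10)/2000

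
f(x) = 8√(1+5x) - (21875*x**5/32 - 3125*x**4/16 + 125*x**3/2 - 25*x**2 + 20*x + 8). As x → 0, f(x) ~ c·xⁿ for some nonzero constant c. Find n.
6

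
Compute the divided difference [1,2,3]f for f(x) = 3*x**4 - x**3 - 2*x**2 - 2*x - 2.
67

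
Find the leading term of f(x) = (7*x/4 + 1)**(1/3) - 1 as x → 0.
7*x/12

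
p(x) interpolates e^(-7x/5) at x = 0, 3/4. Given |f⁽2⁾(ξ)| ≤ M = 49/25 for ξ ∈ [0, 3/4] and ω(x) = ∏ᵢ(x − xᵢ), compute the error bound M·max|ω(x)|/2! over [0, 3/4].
441/3200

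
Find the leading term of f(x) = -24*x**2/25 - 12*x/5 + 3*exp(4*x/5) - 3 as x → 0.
32*x**3/125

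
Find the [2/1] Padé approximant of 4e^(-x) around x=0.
(2*x**2/3 - 8*x/3 + 4)/(x/3 + 1)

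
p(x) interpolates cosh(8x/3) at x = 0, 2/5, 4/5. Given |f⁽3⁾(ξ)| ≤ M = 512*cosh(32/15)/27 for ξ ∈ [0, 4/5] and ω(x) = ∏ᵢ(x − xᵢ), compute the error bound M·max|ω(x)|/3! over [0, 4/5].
4096*sqrt(3)*cosh(32/15)/91125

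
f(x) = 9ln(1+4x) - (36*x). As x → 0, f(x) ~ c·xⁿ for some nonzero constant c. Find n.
2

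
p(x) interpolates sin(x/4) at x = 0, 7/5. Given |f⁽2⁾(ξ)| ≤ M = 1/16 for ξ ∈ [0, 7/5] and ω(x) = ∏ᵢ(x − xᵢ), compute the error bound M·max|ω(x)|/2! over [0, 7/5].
49/3200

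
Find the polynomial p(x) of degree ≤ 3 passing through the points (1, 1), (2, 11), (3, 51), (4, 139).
3*x**3 - 3*x**2 - 2*x + 3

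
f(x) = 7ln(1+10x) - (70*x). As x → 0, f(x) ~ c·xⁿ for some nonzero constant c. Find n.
2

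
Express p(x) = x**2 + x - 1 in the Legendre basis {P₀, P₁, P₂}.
(-2/3)P₀ + P₁ + (2/3)P₂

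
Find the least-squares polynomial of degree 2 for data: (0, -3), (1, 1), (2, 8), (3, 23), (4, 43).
-94/35 + (-1/35)x + (20/7)x²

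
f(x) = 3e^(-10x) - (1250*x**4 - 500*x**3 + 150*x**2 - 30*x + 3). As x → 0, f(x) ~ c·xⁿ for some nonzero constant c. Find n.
5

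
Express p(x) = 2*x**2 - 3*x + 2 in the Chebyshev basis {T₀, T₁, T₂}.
(3)T₀ + (-3)T₁ + T₂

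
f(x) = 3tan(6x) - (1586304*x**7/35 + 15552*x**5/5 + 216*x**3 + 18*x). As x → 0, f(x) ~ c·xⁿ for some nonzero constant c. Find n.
9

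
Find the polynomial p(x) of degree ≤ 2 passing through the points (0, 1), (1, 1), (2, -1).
-x**2 + x + 1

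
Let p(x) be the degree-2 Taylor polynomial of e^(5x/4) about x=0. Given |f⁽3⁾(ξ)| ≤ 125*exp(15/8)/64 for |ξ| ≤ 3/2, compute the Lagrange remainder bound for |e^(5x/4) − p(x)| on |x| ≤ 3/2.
1125*exp(15/8)/1024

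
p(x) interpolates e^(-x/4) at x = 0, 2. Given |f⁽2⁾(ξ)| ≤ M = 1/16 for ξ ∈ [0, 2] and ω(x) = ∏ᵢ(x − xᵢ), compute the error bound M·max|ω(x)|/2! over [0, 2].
1/32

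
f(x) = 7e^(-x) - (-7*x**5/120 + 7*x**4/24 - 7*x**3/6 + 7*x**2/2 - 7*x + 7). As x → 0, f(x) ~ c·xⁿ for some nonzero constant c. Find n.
6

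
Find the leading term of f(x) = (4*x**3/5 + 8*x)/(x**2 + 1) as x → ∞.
4*x/5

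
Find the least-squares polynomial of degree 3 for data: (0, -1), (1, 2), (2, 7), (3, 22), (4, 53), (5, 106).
-58/63 + (1303/378)x + (-118/63)x² + (59/54)x³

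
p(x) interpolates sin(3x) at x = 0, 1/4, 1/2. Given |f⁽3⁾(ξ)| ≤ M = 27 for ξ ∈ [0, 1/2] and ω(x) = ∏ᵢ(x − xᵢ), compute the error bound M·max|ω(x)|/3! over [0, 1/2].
sqrt(3)/64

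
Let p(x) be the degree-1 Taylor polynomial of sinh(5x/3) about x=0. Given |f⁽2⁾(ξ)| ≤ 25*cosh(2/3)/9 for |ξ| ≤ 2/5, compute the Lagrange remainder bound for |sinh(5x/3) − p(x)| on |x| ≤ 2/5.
2*cosh(2/3)/9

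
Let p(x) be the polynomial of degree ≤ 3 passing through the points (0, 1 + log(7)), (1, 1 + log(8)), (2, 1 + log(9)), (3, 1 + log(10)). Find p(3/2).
1 + log(6*2**(5/8)*3**(1/8)*35**(15/16)/35)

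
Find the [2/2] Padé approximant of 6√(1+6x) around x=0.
(135*x**2/2 + 45*x + 6)/(9*x**2/4 + 9*x/2 + 1)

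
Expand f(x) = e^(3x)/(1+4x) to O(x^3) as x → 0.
1 - x + 17*x**2/2 + O(x**3)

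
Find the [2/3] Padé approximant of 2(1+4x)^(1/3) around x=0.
(112*x**2/9 + 32*x/3 + 2)/(-32*x**3/81 + 8*x**2/3 + 4*x + 1)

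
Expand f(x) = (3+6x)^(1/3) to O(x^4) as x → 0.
3**(1/3) + 2*3**(1/3)*x/3 - 4*3**(1/3)*x**2/9 + 40*3**(1/3)*x**3/81 + O(x**4)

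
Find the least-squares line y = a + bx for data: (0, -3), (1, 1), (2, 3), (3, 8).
a = -3, b = 7/2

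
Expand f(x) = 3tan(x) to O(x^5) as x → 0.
3*x + x**3 + O(x**5)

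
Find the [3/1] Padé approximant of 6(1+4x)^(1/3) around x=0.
(-128*x**3/27 + 32*x**2/3 + 24*x + 6)/(8*x/3 + 1)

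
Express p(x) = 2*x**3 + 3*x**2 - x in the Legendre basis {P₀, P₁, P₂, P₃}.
P₀ + (1/5)P₁ + (2)P₂ + (4/5)P₃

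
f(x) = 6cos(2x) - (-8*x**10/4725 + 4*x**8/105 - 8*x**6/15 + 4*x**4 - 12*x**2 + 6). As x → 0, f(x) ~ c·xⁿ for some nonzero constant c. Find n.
12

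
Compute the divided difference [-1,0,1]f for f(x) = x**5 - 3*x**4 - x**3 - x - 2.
-3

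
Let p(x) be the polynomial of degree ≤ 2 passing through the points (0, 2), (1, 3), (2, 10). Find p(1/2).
7/4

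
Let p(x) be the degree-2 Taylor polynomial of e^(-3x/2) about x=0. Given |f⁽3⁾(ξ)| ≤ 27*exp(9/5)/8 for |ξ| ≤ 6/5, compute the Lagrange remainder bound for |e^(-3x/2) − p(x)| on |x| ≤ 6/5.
243*exp(9/5)/250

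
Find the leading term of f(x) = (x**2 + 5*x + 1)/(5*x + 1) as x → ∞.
x/5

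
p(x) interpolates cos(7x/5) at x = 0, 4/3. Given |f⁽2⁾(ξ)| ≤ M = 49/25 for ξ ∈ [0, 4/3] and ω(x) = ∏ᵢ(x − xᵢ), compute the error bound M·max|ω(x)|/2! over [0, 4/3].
98/225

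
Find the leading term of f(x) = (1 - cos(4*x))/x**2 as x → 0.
8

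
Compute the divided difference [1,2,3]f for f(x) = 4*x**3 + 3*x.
24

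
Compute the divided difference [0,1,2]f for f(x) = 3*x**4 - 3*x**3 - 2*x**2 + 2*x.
10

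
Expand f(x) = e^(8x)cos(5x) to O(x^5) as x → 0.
1 + 8*x + 39*x**2/2 - 44*x**3/3 - 4879*x**4/24 + O(x**5)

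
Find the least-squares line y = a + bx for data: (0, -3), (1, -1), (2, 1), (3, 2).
a = -14/5, b = 17/10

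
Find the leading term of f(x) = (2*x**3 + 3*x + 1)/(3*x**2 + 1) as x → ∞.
2*x/3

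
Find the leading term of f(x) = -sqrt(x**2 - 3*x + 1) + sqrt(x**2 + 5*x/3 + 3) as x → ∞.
7/3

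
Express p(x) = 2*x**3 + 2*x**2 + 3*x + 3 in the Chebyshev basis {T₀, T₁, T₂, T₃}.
(4)T₀ + (9/2)T₁ + T₂ + (1/2)T₃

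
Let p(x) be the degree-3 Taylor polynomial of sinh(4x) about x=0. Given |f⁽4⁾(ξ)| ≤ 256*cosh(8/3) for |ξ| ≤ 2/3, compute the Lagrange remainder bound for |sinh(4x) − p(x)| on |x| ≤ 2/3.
512*cosh(8/3)/243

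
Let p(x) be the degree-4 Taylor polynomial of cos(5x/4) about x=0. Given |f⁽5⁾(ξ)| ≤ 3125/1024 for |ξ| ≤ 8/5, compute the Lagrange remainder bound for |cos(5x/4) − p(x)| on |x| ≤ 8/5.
4/15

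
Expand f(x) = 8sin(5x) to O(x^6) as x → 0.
40*x - 500*x**3/3 + 625*x**5/3 + O(x**6)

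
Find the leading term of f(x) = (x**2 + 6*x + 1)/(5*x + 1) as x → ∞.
x/5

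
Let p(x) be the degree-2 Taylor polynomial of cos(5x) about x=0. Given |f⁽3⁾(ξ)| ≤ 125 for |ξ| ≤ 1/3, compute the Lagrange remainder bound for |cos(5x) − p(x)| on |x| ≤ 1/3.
125/162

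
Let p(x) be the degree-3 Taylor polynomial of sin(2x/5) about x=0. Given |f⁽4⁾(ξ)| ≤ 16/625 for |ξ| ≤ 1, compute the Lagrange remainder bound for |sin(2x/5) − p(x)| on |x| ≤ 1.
2/1875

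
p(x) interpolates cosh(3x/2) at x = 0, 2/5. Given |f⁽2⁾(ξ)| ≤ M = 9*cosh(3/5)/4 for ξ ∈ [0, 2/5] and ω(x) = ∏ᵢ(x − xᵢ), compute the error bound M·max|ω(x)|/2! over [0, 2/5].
9*cosh(3/5)/200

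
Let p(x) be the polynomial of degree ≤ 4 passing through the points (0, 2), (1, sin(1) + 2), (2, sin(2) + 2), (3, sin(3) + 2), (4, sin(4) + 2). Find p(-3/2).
-693*sin(1)/32 + 315*sin(4)/128 - 385*sin(3)/32 + 2 + 1485*sin(2)/64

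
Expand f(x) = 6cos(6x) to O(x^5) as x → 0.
6 - 108*x**2 + 324*x**4 + O(x**5)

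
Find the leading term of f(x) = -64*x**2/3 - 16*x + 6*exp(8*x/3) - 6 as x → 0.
512*x**3/27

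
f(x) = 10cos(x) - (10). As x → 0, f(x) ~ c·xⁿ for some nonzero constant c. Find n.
2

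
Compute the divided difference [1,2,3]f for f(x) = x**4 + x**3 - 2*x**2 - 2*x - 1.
29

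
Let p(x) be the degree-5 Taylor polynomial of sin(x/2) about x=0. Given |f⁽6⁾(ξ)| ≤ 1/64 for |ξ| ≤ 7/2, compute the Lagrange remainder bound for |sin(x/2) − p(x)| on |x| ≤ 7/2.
117649/2949120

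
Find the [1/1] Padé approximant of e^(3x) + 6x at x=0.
(17*x/2 + 1)/(1 - x/2)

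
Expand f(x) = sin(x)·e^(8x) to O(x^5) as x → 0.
x + 8*x**2 + 191*x**3/6 + 84*x**4 + O(x**5)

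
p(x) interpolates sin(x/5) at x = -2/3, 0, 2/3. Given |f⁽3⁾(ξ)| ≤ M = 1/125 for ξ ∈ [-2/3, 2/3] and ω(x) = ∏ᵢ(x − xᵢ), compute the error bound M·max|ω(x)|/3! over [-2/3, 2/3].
8*sqrt(3)/91125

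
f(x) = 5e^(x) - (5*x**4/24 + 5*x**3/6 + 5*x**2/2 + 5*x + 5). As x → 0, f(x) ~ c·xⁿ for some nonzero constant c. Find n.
5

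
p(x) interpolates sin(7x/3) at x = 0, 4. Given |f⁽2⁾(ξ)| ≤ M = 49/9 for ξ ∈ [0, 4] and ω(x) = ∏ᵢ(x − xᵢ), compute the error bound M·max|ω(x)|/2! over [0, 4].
98/9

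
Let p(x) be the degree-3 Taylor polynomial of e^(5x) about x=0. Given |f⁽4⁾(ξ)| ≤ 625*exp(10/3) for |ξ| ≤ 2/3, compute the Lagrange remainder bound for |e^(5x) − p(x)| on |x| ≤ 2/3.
1250*exp(10/3)/243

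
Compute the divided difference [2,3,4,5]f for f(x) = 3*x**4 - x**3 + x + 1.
41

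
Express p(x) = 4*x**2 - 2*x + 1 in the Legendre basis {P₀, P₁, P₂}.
(7/3)P₀ + (-2)P₁ + (8/3)P₂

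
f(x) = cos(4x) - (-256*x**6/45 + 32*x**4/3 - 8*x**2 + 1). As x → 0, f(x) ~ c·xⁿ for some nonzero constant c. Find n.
8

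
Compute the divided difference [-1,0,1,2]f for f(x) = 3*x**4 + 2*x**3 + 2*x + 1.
8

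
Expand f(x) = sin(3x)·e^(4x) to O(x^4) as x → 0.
3*x + 12*x**2 + 39*x**3/2 + O(x**4)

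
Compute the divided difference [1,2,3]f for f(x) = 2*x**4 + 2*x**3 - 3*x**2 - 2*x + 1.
59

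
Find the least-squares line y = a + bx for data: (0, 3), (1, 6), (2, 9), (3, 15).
a = 12/5, b = 39/10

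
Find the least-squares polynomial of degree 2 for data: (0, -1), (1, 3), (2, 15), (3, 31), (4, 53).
-9/7 + (76/35)x + (20/7)x²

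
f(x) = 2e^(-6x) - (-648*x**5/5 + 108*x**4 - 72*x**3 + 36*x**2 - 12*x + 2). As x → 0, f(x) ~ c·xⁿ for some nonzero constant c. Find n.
6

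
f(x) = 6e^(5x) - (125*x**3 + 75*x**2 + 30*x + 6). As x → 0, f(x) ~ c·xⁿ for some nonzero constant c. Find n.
4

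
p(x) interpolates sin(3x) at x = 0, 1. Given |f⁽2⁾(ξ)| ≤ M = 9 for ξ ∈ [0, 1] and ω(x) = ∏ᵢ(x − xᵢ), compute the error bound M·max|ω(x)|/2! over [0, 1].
9/8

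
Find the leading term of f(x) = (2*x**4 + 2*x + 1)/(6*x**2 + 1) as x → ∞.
x**2/3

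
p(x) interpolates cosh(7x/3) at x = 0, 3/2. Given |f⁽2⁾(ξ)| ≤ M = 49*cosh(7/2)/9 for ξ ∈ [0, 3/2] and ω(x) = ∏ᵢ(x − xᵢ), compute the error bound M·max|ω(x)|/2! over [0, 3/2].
49*cosh(7/2)/32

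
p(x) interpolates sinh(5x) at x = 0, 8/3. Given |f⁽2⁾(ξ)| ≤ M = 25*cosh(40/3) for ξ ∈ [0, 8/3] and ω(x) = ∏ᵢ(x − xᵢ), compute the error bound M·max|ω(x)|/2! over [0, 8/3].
200*cosh(40/3)/9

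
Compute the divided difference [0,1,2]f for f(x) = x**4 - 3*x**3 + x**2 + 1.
-1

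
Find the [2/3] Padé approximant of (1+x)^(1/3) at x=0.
(7*x**2/18 + 4*x/3 + 1)/(-x**3/162 + x**2/6 + x + 1)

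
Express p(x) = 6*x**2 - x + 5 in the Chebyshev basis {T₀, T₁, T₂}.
(8)T₀ - T₁ + (3)T₂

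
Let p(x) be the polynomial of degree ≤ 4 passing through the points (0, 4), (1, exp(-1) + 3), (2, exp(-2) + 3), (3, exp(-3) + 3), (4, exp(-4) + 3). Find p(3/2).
(-20*e + 3 + 90*exp(2) + 60*exp(3) + 379*exp(4))*exp(-4)/128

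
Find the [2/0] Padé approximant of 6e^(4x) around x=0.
48*x**2 + 24*x + 6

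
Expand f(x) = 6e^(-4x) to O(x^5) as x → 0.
6 - 24*x + 48*x**2 - 64*x**3 + 64*x**4 + O(x**5)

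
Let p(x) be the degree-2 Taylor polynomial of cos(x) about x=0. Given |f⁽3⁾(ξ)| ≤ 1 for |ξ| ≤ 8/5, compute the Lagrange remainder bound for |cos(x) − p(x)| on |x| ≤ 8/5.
256/375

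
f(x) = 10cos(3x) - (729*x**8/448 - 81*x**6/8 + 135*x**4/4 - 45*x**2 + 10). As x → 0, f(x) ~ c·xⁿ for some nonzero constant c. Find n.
10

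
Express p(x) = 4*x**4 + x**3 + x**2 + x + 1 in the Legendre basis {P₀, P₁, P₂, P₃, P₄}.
(32/15)P₀ + (8/5)P₁ + (62/21)P₂ + (2/5)P₃ + (32/35)P₄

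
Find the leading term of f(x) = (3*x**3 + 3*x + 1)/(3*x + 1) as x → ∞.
x**2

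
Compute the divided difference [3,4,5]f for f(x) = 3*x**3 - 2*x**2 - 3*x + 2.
34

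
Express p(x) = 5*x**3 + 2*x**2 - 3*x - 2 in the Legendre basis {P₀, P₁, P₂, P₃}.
(-4/3)P₀ + (4/3)P₂ + (2)P₃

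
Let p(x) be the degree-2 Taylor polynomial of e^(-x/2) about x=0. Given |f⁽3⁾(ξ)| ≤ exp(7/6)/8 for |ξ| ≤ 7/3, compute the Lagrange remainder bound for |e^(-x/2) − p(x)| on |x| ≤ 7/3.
343*exp(7/6)/1296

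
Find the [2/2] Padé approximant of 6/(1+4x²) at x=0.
6/(4*x**2 + 1)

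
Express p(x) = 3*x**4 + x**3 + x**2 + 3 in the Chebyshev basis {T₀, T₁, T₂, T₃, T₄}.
(37/8)T₀ + (3/4)T₁ + (2)T₂ + (1/4)T₃ + (3/8)T₄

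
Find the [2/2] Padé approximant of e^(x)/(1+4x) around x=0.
(169*x**2/972 + 109*x/162 + 1)/(-1271*x**2/972 + 595*x/162 + 1)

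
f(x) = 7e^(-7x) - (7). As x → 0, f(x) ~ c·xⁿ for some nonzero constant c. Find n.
1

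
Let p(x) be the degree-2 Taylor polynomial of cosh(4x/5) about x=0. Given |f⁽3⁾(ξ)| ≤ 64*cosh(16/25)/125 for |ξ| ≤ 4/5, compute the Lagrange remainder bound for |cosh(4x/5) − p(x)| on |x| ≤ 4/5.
2048*cosh(16/25)/46875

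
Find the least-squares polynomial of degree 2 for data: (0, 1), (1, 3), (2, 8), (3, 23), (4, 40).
39/35 + (-57/35)x + (20/7)x²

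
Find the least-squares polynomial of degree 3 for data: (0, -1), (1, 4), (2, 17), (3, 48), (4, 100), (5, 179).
-103/126 + (799/756)x + (547/252)x² + (26/27)x³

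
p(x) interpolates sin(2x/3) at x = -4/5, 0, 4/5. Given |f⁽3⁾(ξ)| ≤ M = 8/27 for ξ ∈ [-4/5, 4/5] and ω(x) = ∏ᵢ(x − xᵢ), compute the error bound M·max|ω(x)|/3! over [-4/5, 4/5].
512*sqrt(3)/91125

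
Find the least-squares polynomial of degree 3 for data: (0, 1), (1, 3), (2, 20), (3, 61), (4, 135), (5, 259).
47/63 + (55/378)x + (59/63)x² + (101/54)x³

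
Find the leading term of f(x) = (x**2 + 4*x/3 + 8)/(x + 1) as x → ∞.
x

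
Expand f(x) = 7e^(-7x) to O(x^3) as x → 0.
7 - 49*x + 343*x**2/2 + O(x**3)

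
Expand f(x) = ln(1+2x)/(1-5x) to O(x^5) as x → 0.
2*x + 8*x**2 + 128*x**3/3 + 628*x**4/3 + O(x**5)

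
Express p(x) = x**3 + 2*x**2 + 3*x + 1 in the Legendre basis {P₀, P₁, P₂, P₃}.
(5/3)P₀ + (18/5)P₁ + (4/3)P₂ + (2/5)P₃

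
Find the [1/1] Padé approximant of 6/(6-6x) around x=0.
1/(1 - x)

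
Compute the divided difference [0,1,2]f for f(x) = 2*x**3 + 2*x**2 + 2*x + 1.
8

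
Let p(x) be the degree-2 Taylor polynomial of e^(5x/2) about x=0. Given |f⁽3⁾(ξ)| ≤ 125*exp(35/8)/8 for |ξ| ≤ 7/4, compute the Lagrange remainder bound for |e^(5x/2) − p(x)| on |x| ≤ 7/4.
42875*exp(35/8)/3072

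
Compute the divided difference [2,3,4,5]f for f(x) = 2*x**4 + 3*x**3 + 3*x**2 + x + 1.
31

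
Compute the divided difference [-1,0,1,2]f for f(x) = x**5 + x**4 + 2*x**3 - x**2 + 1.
9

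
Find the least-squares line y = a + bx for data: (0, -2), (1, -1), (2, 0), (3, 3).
a = -12/5, b = 8/5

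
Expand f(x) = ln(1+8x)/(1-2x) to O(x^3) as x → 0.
8*x - 16*x**2 + O(x**3)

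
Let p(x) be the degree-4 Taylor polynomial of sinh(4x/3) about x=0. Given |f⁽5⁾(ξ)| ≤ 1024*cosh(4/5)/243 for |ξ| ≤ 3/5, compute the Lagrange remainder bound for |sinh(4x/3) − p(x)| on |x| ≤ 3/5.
128*cosh(4/5)/46875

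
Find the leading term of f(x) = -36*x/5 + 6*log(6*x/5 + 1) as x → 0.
-108*x**2/25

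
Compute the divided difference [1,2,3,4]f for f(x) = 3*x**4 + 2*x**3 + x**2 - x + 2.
32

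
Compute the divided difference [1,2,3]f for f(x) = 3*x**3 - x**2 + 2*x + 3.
17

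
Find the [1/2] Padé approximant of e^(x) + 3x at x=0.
(361*x/93 + 1)/(-5*x**2/186 - 11*x/93 + 1)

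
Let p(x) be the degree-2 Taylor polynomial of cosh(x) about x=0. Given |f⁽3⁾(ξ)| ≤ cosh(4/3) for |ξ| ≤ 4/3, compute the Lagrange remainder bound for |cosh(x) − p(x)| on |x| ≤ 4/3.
32*cosh(4/3)/81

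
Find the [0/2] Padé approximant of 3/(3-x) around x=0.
1/(1 - x/3)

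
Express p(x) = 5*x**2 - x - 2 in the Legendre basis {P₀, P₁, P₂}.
(-1/3)P₀ - P₁ + (10/3)P₂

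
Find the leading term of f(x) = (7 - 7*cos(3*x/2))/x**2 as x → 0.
63/8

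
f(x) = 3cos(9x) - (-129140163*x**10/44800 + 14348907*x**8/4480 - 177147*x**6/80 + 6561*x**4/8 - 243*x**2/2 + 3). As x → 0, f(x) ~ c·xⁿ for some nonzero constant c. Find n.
12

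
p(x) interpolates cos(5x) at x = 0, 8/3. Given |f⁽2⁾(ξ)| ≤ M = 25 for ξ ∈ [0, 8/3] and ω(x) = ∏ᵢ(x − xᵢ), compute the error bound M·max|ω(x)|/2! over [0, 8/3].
200/9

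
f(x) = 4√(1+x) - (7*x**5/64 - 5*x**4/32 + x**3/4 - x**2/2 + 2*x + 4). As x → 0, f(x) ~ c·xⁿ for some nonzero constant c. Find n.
6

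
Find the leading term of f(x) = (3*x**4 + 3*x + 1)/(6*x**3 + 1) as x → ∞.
x/2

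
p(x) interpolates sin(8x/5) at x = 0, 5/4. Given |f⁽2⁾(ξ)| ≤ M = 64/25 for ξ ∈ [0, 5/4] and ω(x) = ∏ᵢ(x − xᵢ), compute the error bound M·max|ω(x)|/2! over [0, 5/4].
1/2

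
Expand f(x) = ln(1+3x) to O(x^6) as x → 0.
3*x - 9*x**2/2 + 9*x**3 - 81*x**4/4 + 243*x**5/5 + O(x**6)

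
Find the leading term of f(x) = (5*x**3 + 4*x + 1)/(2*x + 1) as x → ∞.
5*x**2/2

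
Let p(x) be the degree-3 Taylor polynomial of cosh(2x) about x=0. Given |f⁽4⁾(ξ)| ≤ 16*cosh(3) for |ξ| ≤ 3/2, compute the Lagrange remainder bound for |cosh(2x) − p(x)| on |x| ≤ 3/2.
27*cosh(3)/8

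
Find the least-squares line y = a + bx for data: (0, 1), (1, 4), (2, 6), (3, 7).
a = 3/2, b = 2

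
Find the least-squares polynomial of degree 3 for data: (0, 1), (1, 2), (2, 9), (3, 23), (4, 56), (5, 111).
107/126 + (223/108)x + (-347/252)x² + (29/27)x³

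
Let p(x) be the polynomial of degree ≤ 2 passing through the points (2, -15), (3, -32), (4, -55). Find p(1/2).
-3/4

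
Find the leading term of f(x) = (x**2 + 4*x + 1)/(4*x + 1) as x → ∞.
x/4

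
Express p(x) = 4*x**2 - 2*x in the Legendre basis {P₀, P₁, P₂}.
(4/3)P₀ + (-2)P₁ + (8/3)P₂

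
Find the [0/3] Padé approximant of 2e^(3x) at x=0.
2/(-9*x**3/2 + 9*x**2/2 - 3*x + 1)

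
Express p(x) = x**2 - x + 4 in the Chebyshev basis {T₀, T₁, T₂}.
(9/2)T₀ - T₁ + (1/2)T₂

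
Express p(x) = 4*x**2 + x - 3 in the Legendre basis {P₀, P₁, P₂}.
(-5/3)P₀ + P₁ + (8/3)P₂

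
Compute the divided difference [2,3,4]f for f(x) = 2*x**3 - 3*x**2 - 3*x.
15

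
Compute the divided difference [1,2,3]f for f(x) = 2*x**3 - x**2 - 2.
11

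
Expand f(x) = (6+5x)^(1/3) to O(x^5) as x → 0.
6**(1/3) + 5*6**(1/3)*x/18 - 25*6**(1/3)*x**2/324 + 625*6**(1/3)*x**3/17496 - 3125*6**(1/3)*x**4/157464 + O(x**5)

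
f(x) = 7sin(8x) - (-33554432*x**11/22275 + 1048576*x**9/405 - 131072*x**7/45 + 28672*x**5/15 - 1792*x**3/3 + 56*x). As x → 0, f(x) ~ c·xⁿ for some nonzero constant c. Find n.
13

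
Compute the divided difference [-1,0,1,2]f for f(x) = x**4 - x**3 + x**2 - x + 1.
1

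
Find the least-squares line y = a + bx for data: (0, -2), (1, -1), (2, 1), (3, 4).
a = -5/2, b = 2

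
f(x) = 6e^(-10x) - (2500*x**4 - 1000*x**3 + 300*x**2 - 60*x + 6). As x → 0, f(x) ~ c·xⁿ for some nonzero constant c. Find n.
5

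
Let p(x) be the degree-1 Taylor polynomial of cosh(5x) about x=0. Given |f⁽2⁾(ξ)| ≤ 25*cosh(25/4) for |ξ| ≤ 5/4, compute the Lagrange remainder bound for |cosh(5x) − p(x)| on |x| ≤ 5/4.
625*cosh(25/4)/32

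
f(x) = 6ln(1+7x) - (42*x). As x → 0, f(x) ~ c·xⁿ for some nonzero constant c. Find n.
2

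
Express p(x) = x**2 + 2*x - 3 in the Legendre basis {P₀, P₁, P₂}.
(-8/3)P₀ + (2)P₁ + (2/3)P₂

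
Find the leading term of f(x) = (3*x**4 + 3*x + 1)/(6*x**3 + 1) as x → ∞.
x/2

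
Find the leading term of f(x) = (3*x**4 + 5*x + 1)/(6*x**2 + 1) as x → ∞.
x**2/2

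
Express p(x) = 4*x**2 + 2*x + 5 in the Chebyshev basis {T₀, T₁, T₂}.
(7)T₀ + (2)T₁ + (2)T₂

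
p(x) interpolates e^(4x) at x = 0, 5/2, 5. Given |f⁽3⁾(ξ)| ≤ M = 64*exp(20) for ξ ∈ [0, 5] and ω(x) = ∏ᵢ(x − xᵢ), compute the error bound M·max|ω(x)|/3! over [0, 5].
1000*sqrt(3)*exp(20)/27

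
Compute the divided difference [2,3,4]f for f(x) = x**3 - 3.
9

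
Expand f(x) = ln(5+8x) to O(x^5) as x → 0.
log(5) + 8*x/5 - 32*x**2/25 + 512*x**3/375 - 1024*x**4/625 + O(x**5)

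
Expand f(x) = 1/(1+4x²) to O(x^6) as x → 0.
1 - 4*x**2 + 16*x**4 + O(x**6)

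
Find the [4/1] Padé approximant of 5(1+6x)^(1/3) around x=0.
(80*x**4/3 - 64*x**3/3 + 24*x**2 + 32*x + 5)/(22*x/5 + 1)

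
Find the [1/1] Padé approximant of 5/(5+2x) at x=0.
1/(2*x/5 + 1)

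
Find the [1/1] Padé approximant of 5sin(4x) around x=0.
20*x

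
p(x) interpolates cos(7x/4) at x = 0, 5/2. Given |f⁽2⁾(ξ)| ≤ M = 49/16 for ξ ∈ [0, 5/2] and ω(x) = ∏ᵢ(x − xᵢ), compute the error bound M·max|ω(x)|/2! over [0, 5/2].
1225/512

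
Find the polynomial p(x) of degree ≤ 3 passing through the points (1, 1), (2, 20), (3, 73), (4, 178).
3*x**3 - x**2 + x - 2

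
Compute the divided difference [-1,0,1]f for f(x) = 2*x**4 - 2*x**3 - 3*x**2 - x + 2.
-1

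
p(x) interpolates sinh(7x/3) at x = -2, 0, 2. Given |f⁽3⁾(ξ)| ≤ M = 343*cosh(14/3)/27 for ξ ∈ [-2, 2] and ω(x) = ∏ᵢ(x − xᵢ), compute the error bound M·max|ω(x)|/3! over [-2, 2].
2744*sqrt(3)*cosh(14/3)/729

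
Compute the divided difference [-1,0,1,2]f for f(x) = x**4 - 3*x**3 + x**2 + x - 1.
-1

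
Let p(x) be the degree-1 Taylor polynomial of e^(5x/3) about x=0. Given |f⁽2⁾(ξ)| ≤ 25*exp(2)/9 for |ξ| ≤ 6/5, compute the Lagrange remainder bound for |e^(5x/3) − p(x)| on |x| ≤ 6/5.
2*exp(2)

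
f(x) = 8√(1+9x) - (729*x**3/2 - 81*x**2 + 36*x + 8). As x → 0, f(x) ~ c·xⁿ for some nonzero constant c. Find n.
4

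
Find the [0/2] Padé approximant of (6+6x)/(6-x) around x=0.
1/(7*x**2/6 - 7*x/6 + 1)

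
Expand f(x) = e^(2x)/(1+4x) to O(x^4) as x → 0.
1 - 2*x + 10*x**2 - 116*x**3/3 + O(x**4)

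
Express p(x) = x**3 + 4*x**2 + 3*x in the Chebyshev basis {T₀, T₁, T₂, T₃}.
(2)T₀ + (15/4)T₁ + (2)T₂ + (1/4)T₃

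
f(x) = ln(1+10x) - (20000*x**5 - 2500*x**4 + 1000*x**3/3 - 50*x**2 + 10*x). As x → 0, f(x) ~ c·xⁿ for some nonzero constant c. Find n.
6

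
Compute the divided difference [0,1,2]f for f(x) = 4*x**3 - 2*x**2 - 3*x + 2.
10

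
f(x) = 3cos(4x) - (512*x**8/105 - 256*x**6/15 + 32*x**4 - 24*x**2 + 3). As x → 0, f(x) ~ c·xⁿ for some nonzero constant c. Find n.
10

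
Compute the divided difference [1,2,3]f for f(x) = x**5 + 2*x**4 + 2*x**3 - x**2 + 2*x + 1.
151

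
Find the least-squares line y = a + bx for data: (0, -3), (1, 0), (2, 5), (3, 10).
a = -18/5, b = 22/5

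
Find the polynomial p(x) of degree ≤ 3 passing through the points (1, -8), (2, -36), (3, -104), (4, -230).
-3*x**3 - 2*x**2 - x - 2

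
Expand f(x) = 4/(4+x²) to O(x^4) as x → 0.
1 - x**2/4 + O(x**4)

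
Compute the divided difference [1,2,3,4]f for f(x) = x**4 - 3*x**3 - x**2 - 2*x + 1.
7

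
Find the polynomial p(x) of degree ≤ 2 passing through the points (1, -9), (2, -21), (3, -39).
-3*x**2 - 3*x - 3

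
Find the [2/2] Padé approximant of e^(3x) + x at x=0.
(-21*x**2/4 + x + 1)/(9*x**2/4 - 3*x + 1)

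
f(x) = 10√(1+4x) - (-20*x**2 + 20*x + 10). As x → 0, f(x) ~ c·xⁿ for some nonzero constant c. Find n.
3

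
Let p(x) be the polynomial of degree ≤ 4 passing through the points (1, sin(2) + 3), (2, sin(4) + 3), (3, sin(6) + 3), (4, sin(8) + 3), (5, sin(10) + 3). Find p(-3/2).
-1365*sin(8)/32 + 5005*sin(6)/64 + 1155*sin(10)/128 + 3 + 3003*sin(2)/128 - 2145*sin(4)/32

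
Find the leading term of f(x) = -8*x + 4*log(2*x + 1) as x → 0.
-8*x**2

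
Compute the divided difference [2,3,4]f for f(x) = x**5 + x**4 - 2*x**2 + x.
338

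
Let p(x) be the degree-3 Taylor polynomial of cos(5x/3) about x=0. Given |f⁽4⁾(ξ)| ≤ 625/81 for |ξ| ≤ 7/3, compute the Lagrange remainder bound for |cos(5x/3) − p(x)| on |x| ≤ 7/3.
1500625/157464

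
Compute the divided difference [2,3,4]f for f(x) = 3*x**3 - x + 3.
27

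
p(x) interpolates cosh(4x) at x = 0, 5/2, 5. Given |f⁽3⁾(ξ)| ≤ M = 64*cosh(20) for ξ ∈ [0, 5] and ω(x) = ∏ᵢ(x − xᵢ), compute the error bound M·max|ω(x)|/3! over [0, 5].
1000*sqrt(3)*cosh(20)/27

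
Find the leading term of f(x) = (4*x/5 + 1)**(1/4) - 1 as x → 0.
x/5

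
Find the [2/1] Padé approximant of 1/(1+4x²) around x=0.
1 - 4*x**2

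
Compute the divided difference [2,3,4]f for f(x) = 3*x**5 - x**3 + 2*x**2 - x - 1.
848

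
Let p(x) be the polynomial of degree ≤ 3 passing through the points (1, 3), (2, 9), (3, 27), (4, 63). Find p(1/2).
21/8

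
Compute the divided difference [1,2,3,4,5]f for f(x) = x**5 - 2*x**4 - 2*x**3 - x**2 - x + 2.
13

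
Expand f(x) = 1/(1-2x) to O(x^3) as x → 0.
1 + 2*x + 4*x**2 + O(x**3)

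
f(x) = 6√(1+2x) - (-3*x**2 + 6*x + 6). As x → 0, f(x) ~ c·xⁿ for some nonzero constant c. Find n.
3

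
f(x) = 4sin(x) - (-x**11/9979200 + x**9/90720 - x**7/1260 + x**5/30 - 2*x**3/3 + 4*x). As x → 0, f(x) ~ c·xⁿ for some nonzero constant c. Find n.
13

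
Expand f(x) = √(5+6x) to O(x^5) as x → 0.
sqrt(5) + 3*sqrt(5)*x/5 - 9*sqrt(5)*x**2/50 + 27*sqrt(5)*x**3/250 - 81*sqrt(5)*x**4/1000 + O(x**5)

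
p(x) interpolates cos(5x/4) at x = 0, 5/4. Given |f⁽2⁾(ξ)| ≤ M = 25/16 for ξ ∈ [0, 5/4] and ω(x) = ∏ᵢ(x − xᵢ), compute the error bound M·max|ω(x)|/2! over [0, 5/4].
625/2048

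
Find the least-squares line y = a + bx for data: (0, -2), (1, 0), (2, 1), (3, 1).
a = -3/2, b = 1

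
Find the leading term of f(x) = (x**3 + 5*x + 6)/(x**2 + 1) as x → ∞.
x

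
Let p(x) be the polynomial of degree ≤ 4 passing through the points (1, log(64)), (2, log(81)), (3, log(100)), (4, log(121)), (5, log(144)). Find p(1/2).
log(6553600000*11**(3/16)*2**(49/64)*3**(27/64)*5**(29/32)/2122043913)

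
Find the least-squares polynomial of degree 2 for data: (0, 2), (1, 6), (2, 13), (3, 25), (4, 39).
69/35 + (151/70)x + (25/14)x²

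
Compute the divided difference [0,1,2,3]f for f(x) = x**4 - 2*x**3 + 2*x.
4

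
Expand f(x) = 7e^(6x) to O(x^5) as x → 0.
7 + 42*x + 126*x**2 + 252*x**3 + 378*x**4 + O(x**5)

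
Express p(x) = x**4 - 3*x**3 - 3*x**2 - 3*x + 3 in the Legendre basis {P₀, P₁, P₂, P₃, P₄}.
(11/5)P₀ + (-24/5)P₁ + (-10/7)P₂ + (-6/5)P₃ + (8/35)P₄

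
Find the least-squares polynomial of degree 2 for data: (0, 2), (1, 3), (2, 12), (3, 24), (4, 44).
13/7 + (-17/14)x + (41/14)x²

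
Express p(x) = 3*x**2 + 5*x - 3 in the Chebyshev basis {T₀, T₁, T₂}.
(-3/2)T₀ + (5)T₁ + (3/2)T₂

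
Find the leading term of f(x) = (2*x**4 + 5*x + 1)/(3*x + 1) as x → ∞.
2*x**3/3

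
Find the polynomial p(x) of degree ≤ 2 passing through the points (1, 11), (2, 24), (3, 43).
3*x**2 + 4*x + 4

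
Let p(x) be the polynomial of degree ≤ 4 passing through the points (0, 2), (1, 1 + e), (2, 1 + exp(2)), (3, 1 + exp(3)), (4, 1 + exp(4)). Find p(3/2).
-5*exp(3)/32 + 123/128 + 15*e/32 + 3*exp(4)/128 + 45*exp(2)/64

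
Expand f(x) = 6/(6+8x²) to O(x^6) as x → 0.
1 - 4*x**2/3 + 16*x**4/9 + O(x**6)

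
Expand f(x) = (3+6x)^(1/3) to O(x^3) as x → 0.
3**(1/3) + 2*3**(1/3)*x/3 - 4*3**(1/3)*x**2/9 + O(x**3)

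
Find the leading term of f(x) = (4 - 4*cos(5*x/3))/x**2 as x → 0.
50/9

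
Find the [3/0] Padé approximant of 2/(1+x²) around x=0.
2 - 2*x**2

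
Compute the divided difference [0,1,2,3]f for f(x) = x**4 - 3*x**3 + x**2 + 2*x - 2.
3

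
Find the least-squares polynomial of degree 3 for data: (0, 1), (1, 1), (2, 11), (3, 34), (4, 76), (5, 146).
11/14 + (-33/28)x + (29/28)x² + x³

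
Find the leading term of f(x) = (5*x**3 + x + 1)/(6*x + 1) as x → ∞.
5*x**2/6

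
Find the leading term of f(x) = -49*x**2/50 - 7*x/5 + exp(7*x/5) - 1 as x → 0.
343*x**3/750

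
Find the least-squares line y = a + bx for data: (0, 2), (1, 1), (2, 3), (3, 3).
a = 3/2, b = 1/2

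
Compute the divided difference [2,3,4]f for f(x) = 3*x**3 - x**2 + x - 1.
26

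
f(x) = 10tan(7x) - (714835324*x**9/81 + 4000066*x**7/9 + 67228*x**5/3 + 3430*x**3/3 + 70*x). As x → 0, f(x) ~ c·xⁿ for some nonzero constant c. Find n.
11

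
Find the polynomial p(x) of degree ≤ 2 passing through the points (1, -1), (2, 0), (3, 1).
x - 2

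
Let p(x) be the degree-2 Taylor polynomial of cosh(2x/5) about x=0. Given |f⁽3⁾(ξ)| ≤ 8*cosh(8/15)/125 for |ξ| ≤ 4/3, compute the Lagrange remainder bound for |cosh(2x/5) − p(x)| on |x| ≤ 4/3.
256*cosh(8/15)/10125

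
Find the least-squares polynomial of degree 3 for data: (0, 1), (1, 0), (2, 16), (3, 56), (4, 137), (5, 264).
62/63 + (-136/27)x + (155/63)x² + (49/27)x³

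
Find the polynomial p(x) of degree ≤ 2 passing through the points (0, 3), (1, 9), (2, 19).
2*x**2 + 4*x + 3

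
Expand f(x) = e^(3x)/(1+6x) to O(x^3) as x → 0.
1 - 3*x + 45*x**2/2 + O(x**3)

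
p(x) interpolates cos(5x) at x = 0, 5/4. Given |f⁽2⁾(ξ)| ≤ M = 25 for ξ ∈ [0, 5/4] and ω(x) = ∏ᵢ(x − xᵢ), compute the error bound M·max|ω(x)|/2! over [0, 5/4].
625/128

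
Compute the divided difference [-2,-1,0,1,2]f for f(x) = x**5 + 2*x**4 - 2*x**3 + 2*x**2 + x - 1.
2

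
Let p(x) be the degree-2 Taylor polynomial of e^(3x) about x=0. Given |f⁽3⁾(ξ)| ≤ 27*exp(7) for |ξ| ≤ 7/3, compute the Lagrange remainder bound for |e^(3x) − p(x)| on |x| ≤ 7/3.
343*exp(7)/6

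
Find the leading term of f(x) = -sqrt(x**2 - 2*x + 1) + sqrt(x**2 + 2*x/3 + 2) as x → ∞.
4/3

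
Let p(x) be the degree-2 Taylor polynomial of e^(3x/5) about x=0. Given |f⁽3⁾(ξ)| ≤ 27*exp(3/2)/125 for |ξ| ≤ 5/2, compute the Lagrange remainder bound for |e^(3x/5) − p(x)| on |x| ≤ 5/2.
9*exp(3/2)/16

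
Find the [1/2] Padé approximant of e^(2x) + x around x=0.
(7*x/3 + 1)/(1 - 2*x/3)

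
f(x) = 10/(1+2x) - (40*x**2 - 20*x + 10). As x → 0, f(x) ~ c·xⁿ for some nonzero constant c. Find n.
3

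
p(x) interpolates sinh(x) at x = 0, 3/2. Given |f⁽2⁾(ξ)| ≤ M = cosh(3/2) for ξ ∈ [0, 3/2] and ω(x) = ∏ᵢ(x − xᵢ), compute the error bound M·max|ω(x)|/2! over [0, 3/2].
9*cosh(3/2)/32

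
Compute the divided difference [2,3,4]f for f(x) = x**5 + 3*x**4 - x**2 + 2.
449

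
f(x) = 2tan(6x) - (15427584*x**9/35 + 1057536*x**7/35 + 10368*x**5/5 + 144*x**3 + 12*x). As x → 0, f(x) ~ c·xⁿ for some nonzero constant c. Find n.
11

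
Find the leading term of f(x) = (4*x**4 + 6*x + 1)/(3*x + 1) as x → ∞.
4*x**3/3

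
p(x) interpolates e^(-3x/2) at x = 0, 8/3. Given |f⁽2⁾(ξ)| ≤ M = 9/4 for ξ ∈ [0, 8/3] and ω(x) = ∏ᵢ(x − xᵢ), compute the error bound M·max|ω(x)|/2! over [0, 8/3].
2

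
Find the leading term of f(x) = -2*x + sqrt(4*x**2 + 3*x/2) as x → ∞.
3/8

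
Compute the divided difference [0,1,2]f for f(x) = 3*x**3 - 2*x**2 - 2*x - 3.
7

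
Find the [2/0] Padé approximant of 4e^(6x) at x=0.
72*x**2 + 24*x + 4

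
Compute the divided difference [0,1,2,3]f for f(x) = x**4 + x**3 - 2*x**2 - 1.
7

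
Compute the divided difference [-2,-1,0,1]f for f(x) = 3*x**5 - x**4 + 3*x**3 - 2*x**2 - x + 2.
20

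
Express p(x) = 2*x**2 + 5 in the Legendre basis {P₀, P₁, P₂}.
(17/3)P₀ + (4/3)P₂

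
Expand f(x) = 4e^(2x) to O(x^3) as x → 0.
4 + 8*x + 8*x**2 + O(x**3)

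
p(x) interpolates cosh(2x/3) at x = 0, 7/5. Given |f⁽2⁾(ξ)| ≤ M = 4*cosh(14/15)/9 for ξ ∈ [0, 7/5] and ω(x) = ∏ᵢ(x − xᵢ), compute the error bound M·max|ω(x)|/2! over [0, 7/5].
49*cosh(14/15)/450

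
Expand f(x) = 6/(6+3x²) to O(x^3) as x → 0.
1 - x**2/2 + O(x**3)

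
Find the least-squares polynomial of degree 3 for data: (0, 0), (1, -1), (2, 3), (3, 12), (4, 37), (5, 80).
-19/126 + (25/108)x + (-347/252)x² + (49/54)x³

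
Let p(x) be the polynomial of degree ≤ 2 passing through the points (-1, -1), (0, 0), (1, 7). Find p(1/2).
11/4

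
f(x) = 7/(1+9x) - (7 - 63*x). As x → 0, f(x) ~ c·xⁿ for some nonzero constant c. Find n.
2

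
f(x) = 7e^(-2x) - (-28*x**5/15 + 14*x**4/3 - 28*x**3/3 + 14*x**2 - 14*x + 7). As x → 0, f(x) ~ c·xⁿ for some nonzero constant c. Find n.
6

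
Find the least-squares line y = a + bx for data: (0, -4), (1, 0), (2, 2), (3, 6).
a = -19/5, b = 16/5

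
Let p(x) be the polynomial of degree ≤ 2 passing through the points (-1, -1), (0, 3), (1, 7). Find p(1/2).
5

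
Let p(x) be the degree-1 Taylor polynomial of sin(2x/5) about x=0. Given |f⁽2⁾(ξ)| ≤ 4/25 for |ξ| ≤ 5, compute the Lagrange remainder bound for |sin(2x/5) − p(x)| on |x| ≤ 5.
2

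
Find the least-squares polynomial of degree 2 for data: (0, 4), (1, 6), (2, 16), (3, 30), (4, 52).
136/35 + (-4/7)x + (22/7)x²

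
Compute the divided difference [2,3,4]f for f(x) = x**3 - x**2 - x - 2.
8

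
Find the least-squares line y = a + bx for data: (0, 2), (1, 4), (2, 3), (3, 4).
a = 5/2, b = 1/2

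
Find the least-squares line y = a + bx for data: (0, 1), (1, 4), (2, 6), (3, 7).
a = 3/2, b = 2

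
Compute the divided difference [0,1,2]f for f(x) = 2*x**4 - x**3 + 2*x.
11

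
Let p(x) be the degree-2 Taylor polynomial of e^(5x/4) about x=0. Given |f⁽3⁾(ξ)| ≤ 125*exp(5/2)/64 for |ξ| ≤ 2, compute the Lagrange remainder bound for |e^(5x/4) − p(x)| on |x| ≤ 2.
125*exp(5/2)/48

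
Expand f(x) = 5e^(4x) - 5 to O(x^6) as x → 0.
20*x + 40*x**2 + 160*x**3/3 + 160*x**4/3 + 128*x**5/3 + O(x**6)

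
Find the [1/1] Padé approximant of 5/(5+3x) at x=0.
1/(3*x/5 + 1)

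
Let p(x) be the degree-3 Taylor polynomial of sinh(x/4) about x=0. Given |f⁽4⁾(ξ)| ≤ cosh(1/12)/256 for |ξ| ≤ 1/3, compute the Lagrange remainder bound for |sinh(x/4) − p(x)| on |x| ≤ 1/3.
cosh(1/12)/497664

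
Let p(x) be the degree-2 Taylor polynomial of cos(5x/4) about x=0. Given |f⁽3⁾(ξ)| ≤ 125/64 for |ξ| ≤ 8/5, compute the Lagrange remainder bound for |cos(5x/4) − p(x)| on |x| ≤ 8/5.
4/3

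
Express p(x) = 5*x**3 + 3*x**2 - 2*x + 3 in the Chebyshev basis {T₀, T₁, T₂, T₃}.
(9/2)T₀ + (7/4)T₁ + (3/2)T₂ + (5/4)T₃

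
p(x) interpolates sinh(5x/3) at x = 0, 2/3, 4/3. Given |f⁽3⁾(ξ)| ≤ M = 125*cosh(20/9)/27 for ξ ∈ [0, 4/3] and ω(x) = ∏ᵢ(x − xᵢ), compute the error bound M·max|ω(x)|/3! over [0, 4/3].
1000*sqrt(3)*cosh(20/9)/19683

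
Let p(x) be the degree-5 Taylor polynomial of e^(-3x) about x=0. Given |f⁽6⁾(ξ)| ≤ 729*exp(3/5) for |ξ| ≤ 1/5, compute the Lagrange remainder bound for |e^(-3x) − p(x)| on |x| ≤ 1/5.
81*exp(3/5)/1250000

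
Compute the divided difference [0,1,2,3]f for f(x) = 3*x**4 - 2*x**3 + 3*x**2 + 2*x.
16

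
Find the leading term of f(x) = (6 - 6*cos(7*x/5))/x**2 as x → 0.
147/25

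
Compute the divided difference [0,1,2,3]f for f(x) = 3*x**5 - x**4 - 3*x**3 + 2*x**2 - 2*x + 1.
66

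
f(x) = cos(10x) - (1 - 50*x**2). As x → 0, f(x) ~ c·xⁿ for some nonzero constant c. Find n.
4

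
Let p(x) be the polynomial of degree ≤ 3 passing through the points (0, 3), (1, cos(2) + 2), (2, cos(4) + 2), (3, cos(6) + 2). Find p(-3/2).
135*cos(4)/16 - 35*cos(6)/16 - 189*cos(2)/16 + 137/16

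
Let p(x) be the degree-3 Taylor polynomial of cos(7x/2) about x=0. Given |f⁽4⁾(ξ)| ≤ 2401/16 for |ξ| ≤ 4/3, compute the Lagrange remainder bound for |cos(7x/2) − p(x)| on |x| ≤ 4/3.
4802/243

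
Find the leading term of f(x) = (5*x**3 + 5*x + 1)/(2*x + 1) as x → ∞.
5*x**2/2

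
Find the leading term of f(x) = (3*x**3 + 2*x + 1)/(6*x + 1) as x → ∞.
x**2/2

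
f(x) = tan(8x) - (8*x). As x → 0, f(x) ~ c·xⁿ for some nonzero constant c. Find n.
3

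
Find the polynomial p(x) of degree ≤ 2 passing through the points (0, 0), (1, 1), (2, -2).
-2*x**2 + 3*x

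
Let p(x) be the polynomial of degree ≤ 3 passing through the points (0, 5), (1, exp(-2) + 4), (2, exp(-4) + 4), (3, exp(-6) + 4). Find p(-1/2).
(-35*exp(4) - 5 + 21*exp(2) + 99*exp(6))*exp(-6)/16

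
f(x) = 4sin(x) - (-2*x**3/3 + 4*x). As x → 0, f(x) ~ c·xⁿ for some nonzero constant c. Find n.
5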